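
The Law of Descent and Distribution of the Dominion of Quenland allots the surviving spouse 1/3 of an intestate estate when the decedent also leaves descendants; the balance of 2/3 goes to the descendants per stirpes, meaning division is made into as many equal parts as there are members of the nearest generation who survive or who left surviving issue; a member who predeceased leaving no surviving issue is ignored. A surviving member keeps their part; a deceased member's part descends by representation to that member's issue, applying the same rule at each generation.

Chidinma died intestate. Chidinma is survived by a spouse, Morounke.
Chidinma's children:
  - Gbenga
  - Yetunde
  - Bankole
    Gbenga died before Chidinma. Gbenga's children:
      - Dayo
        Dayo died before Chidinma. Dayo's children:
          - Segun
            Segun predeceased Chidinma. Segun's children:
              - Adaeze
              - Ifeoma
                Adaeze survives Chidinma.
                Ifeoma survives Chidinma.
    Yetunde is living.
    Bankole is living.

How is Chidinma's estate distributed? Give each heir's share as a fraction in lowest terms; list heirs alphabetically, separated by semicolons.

Morounke, as surviving spouse, takes 1/3.
The remaining 2/3 passes to Chidinma's descendants per stirpes.
The 2/3 is divided into 3 equal shares of 2/9 among Gbenga, Yetunde, Bankole.
Gbenga predeceased; the 2/9 allotted to Gbenga's branch passes to Gbenga's issue by representation.
Dayo's line is the sole branch at this level, so the full 2/9 passes to Dayo's issue by representation.
Segun's line is the sole branch at this level, so the full 2/9 passes to Segun's issue by representation.
The 2/9 is divided into 2 equal shares of 1/9 among Adaeze, Ifeoma.
Adaeze is living and takes 1/9.
Ifeoma is living and takes 1/9.
Yetunde is living and takes 2/9.
Bankole is living and takes 2/9.

Adaeze 1/9; Bankole 2/9; Ifeoma 1/9; Morounke 1/3; Yetunde 2/9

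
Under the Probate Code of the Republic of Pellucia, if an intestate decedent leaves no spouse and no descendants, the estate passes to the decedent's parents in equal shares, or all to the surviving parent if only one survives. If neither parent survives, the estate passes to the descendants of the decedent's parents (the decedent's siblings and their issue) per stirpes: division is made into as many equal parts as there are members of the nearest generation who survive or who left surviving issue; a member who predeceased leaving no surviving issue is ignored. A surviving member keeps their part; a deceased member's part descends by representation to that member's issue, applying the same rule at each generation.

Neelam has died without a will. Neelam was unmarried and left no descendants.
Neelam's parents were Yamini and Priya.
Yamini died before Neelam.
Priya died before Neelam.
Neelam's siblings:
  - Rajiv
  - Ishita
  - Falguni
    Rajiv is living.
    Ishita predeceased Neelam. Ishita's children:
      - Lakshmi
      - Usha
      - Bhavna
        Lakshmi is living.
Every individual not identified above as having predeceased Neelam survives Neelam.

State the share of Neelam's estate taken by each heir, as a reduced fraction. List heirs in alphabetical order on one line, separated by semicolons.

Bhavna 1/9; Falguni 1/3; Lakshmi 1/9; Rajiv 1/3; Usha 1/9

Neither parent survives and there are no descendants, so the estate passes to Neelam's siblings and their issue per stirpes.
The estate is divided into 3 equal shares of 1/3 among Rajiv, Ishita, Falguni.
Rajiv is living and takes 1/3.
Ishita predeceased; the 1/3 allotted to Ishita's branch passes to Ishita's issue by representation.
The 1/3 is divided into 3 equal shares of 1/9 among Lakshmi, Usha, Bhavna.
Lakshmi is living and takes 1/9.
Usha is living and takes 1/9.
Bhavna is living and takes 1/9.
Falguni is living and takes 1/3.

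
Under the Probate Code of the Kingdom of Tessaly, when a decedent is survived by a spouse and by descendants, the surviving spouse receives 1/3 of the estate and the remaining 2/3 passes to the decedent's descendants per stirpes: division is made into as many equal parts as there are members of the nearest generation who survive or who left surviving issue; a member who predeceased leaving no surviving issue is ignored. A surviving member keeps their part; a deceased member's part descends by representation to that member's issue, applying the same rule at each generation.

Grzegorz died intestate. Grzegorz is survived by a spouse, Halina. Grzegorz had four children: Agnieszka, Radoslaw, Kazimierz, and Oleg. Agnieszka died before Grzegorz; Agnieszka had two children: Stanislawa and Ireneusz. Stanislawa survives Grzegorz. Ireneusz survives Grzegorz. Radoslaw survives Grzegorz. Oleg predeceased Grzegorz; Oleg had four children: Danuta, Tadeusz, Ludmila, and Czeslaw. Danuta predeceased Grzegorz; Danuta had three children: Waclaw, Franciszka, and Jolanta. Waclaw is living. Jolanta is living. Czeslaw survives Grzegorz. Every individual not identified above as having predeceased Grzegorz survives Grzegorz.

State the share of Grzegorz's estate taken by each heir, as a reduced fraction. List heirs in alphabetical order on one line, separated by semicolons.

Halina, as surviving spouse, takes 1/3.
The remaining 2/3 passes to Grzegorz's descendants per stirpes.
The 2/3 is divided into 4 equal shares of 1/6 among Agnieszka, Radoslaw, Kazimierz, Oleg.
Agnieszka predeceased; the 1/6 allotted to Agnieszka's branch passes to Agnieszka's issue by representation.
The 1/6 is divided into 2 equal shares of 1/12 among Stanislawa, Ireneusz.
Stanislawa is living and takes 1/12.
Ireneusz is living and takes 1/12.
Radoslaw is living and takes 1/6.
Kazimierz is living and takes 1/6.
Oleg predeceased; the 1/6 allotted to Oleg's branch passes to Oleg's issue by representation.
The 1/6 is divided into 4 equal shares of 1/24 among Danuta, Tadeusz, Ludmila, Czeslaw.
Danuta predeceased; the 1/24 allotted to Danuta's branch passes to Danuta's issue by representation.
The 1/24 is divided into 3 equal shares of 1/72 among Waclaw, Franciszka, Jolanta.
Waclaw is living and takes 1/72.
Franciszka is living and takes 1/72.
Jolanta is living and takes 1/72.
Tadeusz is living and takes 1/24.
Ludmila is living and takes 1/24.
Czeslaw is living and takes 1/24.

Czeslaw 1/24; Franciszka 1/72; Halina 1/3; Ireneusz 1/12; Jolanta 1/72; Kazimierz 1/6; Ludmila 1/24; Radoslaw 1/6; Stanislawa 1/12; Tadeusz 1/24; Waclaw 1/72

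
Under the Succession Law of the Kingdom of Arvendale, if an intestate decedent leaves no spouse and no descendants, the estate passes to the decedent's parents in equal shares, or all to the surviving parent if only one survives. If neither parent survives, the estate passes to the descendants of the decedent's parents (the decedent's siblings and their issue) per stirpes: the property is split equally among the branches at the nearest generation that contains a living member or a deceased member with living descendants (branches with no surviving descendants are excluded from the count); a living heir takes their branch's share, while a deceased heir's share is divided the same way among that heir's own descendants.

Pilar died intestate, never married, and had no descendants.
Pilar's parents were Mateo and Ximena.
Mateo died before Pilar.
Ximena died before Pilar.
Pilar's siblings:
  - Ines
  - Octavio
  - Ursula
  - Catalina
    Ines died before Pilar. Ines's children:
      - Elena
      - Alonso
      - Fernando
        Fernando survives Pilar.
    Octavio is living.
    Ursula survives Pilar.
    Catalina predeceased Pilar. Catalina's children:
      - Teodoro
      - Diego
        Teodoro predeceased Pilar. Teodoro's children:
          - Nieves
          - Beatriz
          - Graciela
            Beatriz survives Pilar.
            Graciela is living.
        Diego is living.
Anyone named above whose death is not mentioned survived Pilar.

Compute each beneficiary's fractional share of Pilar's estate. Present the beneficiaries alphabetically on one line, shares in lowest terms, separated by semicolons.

Neither parent survives and there are no descendants, so the estate passes to Pilar's siblings and their issue per stirpes.
The estate is divided into 4 equal shares of 1/4 among Ines, Octavio, Ursula, Catalina.
Ines predeceased; the 1/4 allotted to Ines's branch passes to Ines's issue by representation.
The 1/4 is divided into 3 equal shares of 1/12 among Elena, Alonso, Fernando.
Elena is living and takes 1/12.
Alonso is living and takes 1/12.
Fernando is living and takes 1/12.
Octavio is living and takes 1/4.
Ursula is living and takes 1/4.
Catalina predeceased; the 1/4 allotted to Catalina's branch passes to Catalina's issue by representation.
The 1/4 is divided into 2 equal shares of 1/8 among Teodoro, Diego.
Teodoro predeceased; the 1/8 allotted to Teodoro's branch passes to Teodoro's issue by representation.
The 1/8 is divided into 3 equal shares of 1/24 among Nieves, Beatriz, Graciela.
Nieves is living and takes 1/24.
Beatriz is living and takes 1/24.
Graciela is living and takes 1/24.
Diego is living and takes 1/8.

Alonso 1/12; Beatriz 1/24; Diego 1/8; Elena 1/12; Fernando 1/12; Graciela 1/24; Nieves 1/24; Octavio 1/4; Ursula 1/4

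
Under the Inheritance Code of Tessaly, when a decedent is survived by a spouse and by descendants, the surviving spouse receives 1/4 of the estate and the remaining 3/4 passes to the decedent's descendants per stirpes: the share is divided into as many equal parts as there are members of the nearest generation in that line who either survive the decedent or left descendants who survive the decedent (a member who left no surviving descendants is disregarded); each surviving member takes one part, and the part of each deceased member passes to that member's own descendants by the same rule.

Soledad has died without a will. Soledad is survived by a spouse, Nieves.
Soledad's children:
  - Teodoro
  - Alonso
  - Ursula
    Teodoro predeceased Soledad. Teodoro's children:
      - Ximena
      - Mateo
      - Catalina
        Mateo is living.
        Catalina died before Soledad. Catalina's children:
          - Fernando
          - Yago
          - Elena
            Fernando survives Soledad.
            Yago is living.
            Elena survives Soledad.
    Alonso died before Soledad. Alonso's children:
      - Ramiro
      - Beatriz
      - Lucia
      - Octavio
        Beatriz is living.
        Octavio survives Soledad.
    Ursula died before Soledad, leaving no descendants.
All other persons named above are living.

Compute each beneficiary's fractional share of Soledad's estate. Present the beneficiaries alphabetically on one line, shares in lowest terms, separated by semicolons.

Nieves, as surviving spouse, takes 1/4.
The remaining 3/4 passes to Soledad's descendants per stirpes.
Ursula left no surviving issue, so that branch lapses and is disregarded.
The 3/4 is divided into 2 equal shares of 3/8 among Teodoro, Alonso.
Teodoro predeceased; the 3/8 allotted to Teodoro's branch passes to Teodoro's issue by representation.
The 3/8 is divided into 3 equal shares of 1/8 among Ximena, Mateo, Catalina.
Ximena is living and takes 1/8.
Mateo is living and takes 1/8.
Catalina predeceased; the 1/8 allotted to Catalina's branch passes to Catalina's issue by representation.
The 1/8 is divided into 3 equal shares of 1/24 among Fernando, Yago, Elena.
Fernando is living and takes 1/24.
Yago is living and takes 1/24.
Elena is living and takes 1/24.
Alonso predeceased; the 3/8 allotted to Alonso's branch passes to Alonso's issue by representation.
The 3/8 is divided into 4 equal shares of 3/32 among Ramiro, Beatriz, Lucia, Octavio.
Ramiro is living and takes 3/32.
Beatriz is living and takes 3/32.
Lucia is living and takes 3/32.
Octavio is living and takes 3/32.

Beatriz 3/32; Elena 1/24; Fernando 1/24; Lucia 3/32; Mateo 1/8; Nieves 1/4; Octavio 3/32; Ramiro 3/32; Ximena 1/8; Yago 1/24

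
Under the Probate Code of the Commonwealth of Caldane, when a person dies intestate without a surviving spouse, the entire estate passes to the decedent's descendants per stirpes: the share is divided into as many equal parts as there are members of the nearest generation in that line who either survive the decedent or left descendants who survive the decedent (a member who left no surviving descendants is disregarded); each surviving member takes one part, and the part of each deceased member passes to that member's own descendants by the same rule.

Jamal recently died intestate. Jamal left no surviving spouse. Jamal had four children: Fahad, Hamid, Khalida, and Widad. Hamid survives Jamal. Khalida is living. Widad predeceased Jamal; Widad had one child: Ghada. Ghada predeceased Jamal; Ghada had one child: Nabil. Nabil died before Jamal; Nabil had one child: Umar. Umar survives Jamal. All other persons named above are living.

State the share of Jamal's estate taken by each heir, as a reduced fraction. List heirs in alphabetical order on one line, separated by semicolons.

Fahad 1/4; Hamid 1/4; Khalida 1/4; Umar 1/4

There is no surviving spouse, so the entire estate passes to Jamal's descendants per stirpes.
The estate is divided into 4 equal shares of 1/4 among Fahad, Hamid, Khalida, Widad.
Fahad is living and takes 1/4.
Hamid is living and takes 1/4.
Khalida is living and takes 1/4.
Widad predeceased; the 1/4 allotted to Widad's branch passes to Widad's issue by representation.
Ghada's line is the sole branch at this level, so the full 1/4 passes to Ghada's issue by representation.
Nabil's line is the sole branch at this level, so the full 1/4 passes to Nabil's issue by representation.
Umar is the sole taker at this level and receives the full 1/4.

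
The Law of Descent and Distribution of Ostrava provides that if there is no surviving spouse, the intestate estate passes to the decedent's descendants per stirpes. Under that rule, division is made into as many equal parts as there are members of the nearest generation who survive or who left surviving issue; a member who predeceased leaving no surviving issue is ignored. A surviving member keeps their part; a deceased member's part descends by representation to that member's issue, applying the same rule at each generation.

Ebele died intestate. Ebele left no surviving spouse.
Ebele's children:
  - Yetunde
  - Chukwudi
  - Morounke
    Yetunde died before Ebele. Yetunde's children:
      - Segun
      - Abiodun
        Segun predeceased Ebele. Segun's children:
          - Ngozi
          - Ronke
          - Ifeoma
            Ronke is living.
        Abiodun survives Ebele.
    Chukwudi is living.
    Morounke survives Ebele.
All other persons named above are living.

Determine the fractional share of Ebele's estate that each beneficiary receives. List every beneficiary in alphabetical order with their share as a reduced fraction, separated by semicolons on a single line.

Abiodun 1/6; Chukwudi 1/3; Ifeoma 1/18; Morounke 1/3; Ngozi 1/18; Ronke 1/18

There is no surviving spouse, so the entire estate passes to Ebele's descendants per stirpes.
The estate is divided into 3 equal shares of 1/3 among Yetunde, Chukwudi, Morounke.
Yetunde predeceased; the 1/3 allotted to Yetunde's branch passes to Yetunde's issue by representation.
The 1/3 is divided into 2 equal shares of 1/6 among Segun, Abiodun.
Segun predeceased; the 1/6 allotted to Segun's branch passes to Segun's issue by representation.
The 1/6 is divided into 3 equal shares of 1/18 among Ngozi, Ronke, Ifeoma.
Ngozi is living and takes 1/18.
Ronke is living and takes 1/18.
Ifeoma is living and takes 1/18.
Abiodun is living and takes 1/6.
Chukwudi is living and takes 1/3.
Morounke is living and takes 1/3.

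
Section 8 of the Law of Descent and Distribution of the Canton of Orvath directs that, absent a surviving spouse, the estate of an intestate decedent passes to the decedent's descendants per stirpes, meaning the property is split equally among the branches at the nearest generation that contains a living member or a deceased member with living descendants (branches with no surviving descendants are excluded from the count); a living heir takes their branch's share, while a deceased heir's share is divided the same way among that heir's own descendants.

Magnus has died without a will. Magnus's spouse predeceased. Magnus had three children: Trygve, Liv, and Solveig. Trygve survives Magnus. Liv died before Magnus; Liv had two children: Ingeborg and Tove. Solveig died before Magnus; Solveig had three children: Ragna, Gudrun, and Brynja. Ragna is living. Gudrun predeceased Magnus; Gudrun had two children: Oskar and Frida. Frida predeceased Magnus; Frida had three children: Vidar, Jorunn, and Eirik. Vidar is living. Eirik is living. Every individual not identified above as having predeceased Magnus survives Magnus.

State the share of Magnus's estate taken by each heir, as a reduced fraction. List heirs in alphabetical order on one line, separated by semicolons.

Brynja 1/9; Eirik 1/54; Ingeborg 1/6; Jorunn 1/54; Oskar 1/18; Ragna 1/9; Tove 1/6; Trygve 1/3; Vidar 1/54

There is no surviving spouse, so the entire estate passes to Magnus's descendants per stirpes.
The estate is divided into 3 equal shares of 1/3 among Trygve, Liv, Solveig.
Trygve is living and takes 1/3.
Liv predeceased; the 1/3 allotted to Liv's branch passes to Liv's issue by representation.
The 1/3 is divided into 2 equal shares of 1/6 among Ingeborg, Tove.
Ingeborg is living and takes 1/6.
Tove is living and takes 1/6.
Solveig predeceased; the 1/3 allotted to Solveig's branch passes to Solveig's issue by representation.
The 1/3 is divided into 3 equal shares of 1/9 among Ragna, Gudrun, Brynja.
Ragna is living and takes 1/9.
Gudrun predeceased; the 1/9 allotted to Gudrun's branch passes to Gudrun's issue by representation.
The 1/9 is divided into 2 equal shares of 1/18 among Oskar, Frida.
Oskar is living and takes 1/18.
Frida predeceased; the 1/18 allotted to Frida's branch passes to Frida's issue by representation.
The 1/18 is divided into 3 equal shares of 1/54 among Vidar, Jorunn, Eirik.
Vidar is living and takes 1/54.
Jorunn is living and takes 1/54.
Eirik is living and takes 1/54.
Brynja is living and takes 1/9.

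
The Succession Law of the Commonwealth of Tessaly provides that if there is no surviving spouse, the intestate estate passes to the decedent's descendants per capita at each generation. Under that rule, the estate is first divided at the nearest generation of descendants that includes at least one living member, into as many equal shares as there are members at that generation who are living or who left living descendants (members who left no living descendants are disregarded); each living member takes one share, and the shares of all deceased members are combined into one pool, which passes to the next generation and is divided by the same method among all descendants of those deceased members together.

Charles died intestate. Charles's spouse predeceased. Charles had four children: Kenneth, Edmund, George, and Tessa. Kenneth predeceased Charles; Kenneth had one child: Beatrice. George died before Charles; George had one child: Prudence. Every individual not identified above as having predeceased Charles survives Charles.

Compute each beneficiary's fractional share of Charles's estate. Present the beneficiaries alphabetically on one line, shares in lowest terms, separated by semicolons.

Beatrice 1/4; Edmund 1/4; Prudence 1/4; Tessa 1/4

There is no surviving spouse, so the entire estate passes to Charles's descendants per capita at each generation.
At generation 1 (Kenneth, Edmund, George, Tessa) there are 4 shares of (1)/4 = 1/4 each.
Living: Edmund and Tessa — each takes 1/4.
Deceased: Kenneth and George. Their combined 1/2 is pooled and carried to generation 2.
At generation 2 (Beatrice, Prudence) there are 2 shares of (1/2)/2 = 1/4 each.
Living: Beatrice and Prudence — each takes 1/4.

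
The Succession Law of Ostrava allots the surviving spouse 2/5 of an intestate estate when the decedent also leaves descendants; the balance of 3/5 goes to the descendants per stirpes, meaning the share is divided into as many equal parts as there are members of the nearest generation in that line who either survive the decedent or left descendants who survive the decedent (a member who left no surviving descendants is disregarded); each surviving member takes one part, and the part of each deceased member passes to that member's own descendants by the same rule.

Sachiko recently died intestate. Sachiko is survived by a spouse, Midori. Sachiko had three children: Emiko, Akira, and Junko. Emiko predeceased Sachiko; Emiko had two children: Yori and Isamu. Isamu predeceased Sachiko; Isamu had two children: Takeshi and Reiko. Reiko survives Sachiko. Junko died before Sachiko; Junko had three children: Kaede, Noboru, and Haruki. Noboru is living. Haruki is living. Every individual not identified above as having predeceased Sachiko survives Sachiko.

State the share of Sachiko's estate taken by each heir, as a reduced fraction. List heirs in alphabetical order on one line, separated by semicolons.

Akira 1/5; Haruki 1/15; Kaede 1/15; Midori 2/5; Noboru 1/15; Reiko 1/20; Takeshi 1/20; Yori 1/10

Midori, as surviving spouse, takes 2/5.
The remaining 3/5 passes to Sachiko's descendants per stirpes.
The 3/5 is divided into 3 equal shares of 1/5 among Emiko, Akira, Junko.
Emiko predeceased; the 1/5 allotted to Emiko's branch passes to Emiko's issue by representation.
The 1/5 is divided into 2 equal shares of 1/10 among Yori, Isamu.
Yori is living and takes 1/10.
Isamu predeceased; the 1/10 allotted to Isamu's branch passes to Isamu's issue by representation.
The 1/10 is divided into 2 equal shares of 1/20 among Takeshi, Reiko.
Takeshi is living and takes 1/20.
Reiko is living and takes 1/20.
Akira is living and takes 1/5.
Junko predeceased; the 1/5 allotted to Junko's branch passes to Junko's issue by representation.
The 1/5 is divided into 3 equal shares of 1/15 among Kaede, Noboru, Haruki.
Kaede is living and takes 1/15.
Noboru is living and takes 1/15.
Haruki is living and takes 1/15.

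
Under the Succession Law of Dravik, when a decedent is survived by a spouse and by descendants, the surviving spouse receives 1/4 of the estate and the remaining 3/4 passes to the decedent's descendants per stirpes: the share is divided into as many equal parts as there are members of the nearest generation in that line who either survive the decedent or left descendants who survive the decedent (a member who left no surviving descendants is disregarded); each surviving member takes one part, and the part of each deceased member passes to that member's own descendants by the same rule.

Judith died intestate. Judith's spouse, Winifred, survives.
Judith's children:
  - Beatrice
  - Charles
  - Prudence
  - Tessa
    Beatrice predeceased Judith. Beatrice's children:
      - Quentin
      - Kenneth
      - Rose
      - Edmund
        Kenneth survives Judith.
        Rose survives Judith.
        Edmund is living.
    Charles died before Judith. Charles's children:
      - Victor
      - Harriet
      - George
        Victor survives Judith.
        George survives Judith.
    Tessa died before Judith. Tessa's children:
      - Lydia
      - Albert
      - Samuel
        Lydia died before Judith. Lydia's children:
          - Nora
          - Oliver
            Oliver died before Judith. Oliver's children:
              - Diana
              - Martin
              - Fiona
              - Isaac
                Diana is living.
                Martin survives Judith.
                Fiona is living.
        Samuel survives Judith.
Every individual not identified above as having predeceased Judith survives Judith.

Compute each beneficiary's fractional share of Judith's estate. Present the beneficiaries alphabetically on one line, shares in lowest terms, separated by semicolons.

Winifred, as surviving spouse, takes 1/4.
The remaining 3/4 passes to Judith's descendants per stirpes.
The 3/4 is divided into 4 equal shares of 3/16 among Beatrice, Charles, Prudence, Tessa.
Beatrice predeceased; the 3/16 allotted to Beatrice's branch passes to Beatrice's issue by representation.
The 3/16 is divided into 4 equal shares of 3/64 among Quentin, Kenneth, Rose, Edmund.
Quentin is living and takes 3/64.
Kenneth is living and takes 3/64.
Rose is living and takes 3/64.
Edmund is living and takes 3/64.
Charles predeceased; the 3/16 allotted to Charles's branch passes to Charles's issue by representation.
The 3/16 is divided into 3 equal shares of 1/16 among Victor, Harriet, George.
Victor is living and takes 1/16.
Harriet is living and takes 1/16.
George is living and takes 1/16.
Prudence is living and takes 3/16.
Tessa predeceased; the 3/16 allotted to Tessa's branch passes to Tessa's issue by representation.
The 3/16 is divided into 3 equal shares of 1/16 among Lydia, Albert, Samuel.
Lydia predeceased; the 1/16 allotted to Lydia's branch passes to Lydia's issue by representation.
The 1/16 is divided into 2 equal shares of 1/32 among Nora, Oliver.
Nora is living and takes 1/32.
Oliver predeceased; the 1/32 allotted to Oliver's branch passes to Oliver's issue by representation.
The 1/32 is divided into 4 equal shares of 1/128 among Diana, Martin, Fiona, Isaac.
Diana is living and takes 1/128.
Martin is living and takes 1/128.
Fiona is living and takes 1/128.
Isaac is living and takes 1/128.
Albert is living and takes 1/16.
Samuel is living and takes 1/16.

Albert 1/16; Diana 1/128; Edmund 3/64; Fiona 1/128; George 1/16; Harriet 1/16; Isaac 1/128; Kenneth 3/64; Martin 1/128; Nora 1/32; Prudence 3/16; Quentin 3/64; Rose 3/64; Samuel 1/16; Victor 1/16; Winifred 1/4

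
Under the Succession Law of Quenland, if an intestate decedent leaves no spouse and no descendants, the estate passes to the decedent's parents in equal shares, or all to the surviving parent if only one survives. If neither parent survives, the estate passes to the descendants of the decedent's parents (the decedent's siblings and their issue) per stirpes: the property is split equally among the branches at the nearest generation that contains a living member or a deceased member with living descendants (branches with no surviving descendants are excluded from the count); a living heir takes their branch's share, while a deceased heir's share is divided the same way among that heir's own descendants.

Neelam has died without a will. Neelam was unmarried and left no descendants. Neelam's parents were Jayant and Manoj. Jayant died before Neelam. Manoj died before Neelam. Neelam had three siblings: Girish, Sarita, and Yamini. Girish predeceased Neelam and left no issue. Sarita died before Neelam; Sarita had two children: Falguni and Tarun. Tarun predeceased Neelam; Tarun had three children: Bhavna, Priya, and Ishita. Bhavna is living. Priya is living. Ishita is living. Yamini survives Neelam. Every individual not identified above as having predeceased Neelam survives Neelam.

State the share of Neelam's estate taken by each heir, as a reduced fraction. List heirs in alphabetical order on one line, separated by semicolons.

Neither parent survives and there are no descendants, so the estate passes to Neelam's siblings and their issue per stirpes.
Girish left no surviving issue, so that branch lapses and is disregarded.
The estate is divided into 2 equal shares of 1/2 among Sarita, Yamini.
Sarita predeceased; the 1/2 allotted to Sarita's branch passes to Sarita's issue by representation.
The 1/2 is divided into 2 equal shares of 1/4 among Falguni, Tarun.
Falguni is living and takes 1/4.
Tarun predeceased; the 1/4 allotted to Tarun's branch passes to Tarun's issue by representation.
The 1/4 is divided into 3 equal shares of 1/12 among Bhavna, Priya, Ishita.
Bhavna is living and takes 1/12.
Priya is living and takes 1/12.
Ishita is living and takes 1/12.
Yamini is living and takes 1/2.

Bhavna 1/12; Falguni 1/4; Ishita 1/12; Priya 1/12; Yamini 1/2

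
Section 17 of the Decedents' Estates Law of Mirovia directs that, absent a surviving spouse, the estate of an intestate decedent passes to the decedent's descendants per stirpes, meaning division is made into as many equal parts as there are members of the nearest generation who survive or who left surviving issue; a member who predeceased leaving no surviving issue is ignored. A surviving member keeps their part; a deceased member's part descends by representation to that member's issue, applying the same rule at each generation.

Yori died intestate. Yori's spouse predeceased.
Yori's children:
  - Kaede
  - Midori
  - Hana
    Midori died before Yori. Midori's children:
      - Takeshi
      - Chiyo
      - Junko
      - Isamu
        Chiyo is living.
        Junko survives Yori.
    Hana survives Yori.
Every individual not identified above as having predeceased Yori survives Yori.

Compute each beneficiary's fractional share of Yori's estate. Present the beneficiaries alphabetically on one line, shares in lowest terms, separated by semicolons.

Chiyo 1/12; Hana 1/3; Isamu 1/12; Junko 1/12; Kaede 1/3; Takeshi 1/12

There is no surviving spouse, so the entire estate passes to Yori's descendants per stirpes.
The estate is divided into 3 equal shares of 1/3 among Kaede, Midori, Hana.
Kaede is living and takes 1/3.
Midori predeceased; the 1/3 allotted to Midori's branch passes to Midori's issue by representation.
The 1/3 is divided into 4 equal shares of 1/12 among Takeshi, Chiyo, Junko, Isamu.
Takeshi is living and takes 1/12.
Chiyo is living and takes 1/12.
Junko is living and takes 1/12.
Isamu is living and takes 1/12.
Hana is living and takes 1/3.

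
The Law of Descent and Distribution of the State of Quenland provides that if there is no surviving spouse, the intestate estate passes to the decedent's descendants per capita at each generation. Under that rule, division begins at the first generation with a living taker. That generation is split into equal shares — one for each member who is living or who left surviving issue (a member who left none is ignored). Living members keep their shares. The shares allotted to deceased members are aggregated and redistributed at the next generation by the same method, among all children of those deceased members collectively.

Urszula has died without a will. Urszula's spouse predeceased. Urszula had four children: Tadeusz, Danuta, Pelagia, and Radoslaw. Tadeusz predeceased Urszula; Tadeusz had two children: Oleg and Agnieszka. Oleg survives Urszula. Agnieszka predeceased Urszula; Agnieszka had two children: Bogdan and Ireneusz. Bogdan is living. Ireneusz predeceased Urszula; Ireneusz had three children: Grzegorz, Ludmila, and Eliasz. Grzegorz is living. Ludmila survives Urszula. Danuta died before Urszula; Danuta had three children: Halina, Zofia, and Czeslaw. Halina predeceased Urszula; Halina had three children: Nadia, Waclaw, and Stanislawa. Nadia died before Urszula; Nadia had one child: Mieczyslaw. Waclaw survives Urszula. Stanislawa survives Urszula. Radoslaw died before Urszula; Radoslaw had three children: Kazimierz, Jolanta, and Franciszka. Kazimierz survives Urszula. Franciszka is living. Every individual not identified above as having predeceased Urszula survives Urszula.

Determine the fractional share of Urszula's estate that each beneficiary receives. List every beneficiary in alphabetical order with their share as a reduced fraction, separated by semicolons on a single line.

Bogdan 3/80; Czeslaw 3/32; Eliasz 3/160; Franciszka 3/32; Grzegorz 3/160; Jolanta 3/32; Kazimierz 3/32; Ludmila 3/160; Mieczyslaw 3/160; Oleg 3/32; Pelagia 1/4; Stanislawa 3/80; Waclaw 3/80; Zofia 3/32

There is no surviving spouse, so the entire estate passes to Urszula's descendants per capita at each generation.
At generation 1 (Tadeusz, Danuta, Pelagia, Radoslaw) there are 4 shares of (1)/4 = 1/4 each.
Living: Pelagia — each takes 1/4.
Deceased: Tadeusz, Danuta, and Radoslaw. Their combined 3/4 is pooled and carried to generation 2.
At generation 2 (Oleg, Agnieszka, Halina, Zofia, Czeslaw, Kazimierz, Jolanta, Franciszka) there are 8 shares of (3/4)/8 = 3/32 each.
Living: Oleg, Zofia, Czeslaw, Kazimierz, Jolanta, and Franciszka — each takes 3/32.
Deceased: Agnieszka and Halina. Their combined 3/16 is pooled and carried to generation 3.
At generation 3 (Bogdan, Ireneusz, Nadia, Waclaw, Stanislawa) there are 5 shares of (3/16)/5 = 3/80 each.
Living: Bogdan, Waclaw, and Stanislawa — each takes 3/80.
Deceased: Ireneusz and Nadia. Their combined 3/40 is pooled and carried to generation 4.
At generation 4 (Grzegorz, Ludmila, Eliasz, Mieczyslaw) there are 4 shares of (3/40)/4 = 3/160 each.
Living: Grzegorz, Ludmila, Eliasz, and Mieczyslaw — each takes 3/160.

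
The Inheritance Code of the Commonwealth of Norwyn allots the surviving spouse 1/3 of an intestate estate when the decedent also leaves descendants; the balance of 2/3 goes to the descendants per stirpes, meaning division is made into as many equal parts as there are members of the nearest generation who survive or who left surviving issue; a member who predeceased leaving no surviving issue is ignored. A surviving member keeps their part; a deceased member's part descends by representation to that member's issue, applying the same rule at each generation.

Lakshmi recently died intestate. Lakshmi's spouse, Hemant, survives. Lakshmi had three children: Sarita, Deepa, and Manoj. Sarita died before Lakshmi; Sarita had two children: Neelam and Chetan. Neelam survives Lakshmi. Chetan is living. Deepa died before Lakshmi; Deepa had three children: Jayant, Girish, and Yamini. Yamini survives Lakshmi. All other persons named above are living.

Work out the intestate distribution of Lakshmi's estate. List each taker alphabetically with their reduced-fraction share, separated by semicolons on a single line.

Hemant, as surviving spouse, takes 1/3.
The remaining 2/3 passes to Lakshmi's descendants per stirpes.
The 2/3 is divided into 3 equal shares of 2/9 among Sarita, Deepa, Manoj.
Sarita predeceased; the 2/9 allotted to Sarita's branch passes to Sarita's issue by representation.
The 2/9 is divided into 2 equal shares of 1/9 among Neelam, Chetan.
Neelam is living and takes 1/9.
Chetan is living and takes 1/9.
Deepa predeceased; the 2/9 allotted to Deepa's branch passes to Deepa's issue by representation.
The 2/9 is divided into 3 equal shares of 2/27 among Jayant, Girish, Yamini.
Jayant is living and takes 2/27.
Girish is living and takes 2/27.
Yamini is living and takes 2/27.
Manoj is living and takes 2/9.

Chetan 1/9; Girish 2/27; Hemant 1/3; Jayant 2/27; Manoj 2/9; Neelam 1/9; Yamini 2/27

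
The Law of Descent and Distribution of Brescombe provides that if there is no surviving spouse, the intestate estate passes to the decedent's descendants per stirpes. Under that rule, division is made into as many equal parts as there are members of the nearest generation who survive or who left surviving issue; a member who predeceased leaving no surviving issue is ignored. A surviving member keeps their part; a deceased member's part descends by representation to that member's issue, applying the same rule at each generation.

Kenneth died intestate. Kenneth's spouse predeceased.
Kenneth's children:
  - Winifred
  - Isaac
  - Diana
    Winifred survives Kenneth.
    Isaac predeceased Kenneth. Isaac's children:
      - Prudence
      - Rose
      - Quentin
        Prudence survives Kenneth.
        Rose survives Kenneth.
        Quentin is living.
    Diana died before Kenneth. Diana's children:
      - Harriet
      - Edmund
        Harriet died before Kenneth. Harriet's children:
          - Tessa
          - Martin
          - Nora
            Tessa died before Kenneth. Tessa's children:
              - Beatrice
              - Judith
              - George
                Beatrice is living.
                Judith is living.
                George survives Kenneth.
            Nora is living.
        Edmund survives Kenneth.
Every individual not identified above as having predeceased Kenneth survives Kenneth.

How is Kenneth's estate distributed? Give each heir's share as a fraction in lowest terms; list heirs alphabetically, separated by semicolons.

There is no surviving spouse, so the entire estate passes to Kenneth's descendants per stirpes.
The estate is divided into 3 equal shares of 1/3 among Winifred, Isaac, Diana.
Winifred is living and takes 1/3.
Isaac predeceased; the 1/3 allotted to Isaac's branch passes to Isaac's issue by representation.
The 1/3 is divided into 3 equal shares of 1/9 among Prudence, Rose, Quentin.
Prudence is living and takes 1/9.
Rose is living and takes 1/9.
Quentin is living and takes 1/9.
Diana predeceased; the 1/3 allotted to Diana's branch passes to Diana's issue by representation.
The 1/3 is divided into 2 equal shares of 1/6 among Harriet, Edmund.
Harriet predeceased; the 1/6 allotted to Harriet's branch passes to Harriet's issue by representation.
The 1/6 is divided into 3 equal shares of 1/18 among Tessa, Martin, Nora.
Tessa predeceased; the 1/18 allotted to Tessa's branch passes to Tessa's issue by representation.
The 1/18 is divided into 3 equal shares of 1/54 among Beatrice, Judith, George.
Beatrice is living and takes 1/54.
Judith is living and takes 1/54.
George is living and takes 1/54.
Martin is living and takes 1/18.
Nora is living and takes 1/18.
Edmund is living and takes 1/6.

Beatrice 1/54; Edmund 1/6; George 1/54; Judith 1/54; Martin 1/18; Nora 1/18; Prudence 1/9; Quentin 1/9; Rose 1/9; Winifred 1/3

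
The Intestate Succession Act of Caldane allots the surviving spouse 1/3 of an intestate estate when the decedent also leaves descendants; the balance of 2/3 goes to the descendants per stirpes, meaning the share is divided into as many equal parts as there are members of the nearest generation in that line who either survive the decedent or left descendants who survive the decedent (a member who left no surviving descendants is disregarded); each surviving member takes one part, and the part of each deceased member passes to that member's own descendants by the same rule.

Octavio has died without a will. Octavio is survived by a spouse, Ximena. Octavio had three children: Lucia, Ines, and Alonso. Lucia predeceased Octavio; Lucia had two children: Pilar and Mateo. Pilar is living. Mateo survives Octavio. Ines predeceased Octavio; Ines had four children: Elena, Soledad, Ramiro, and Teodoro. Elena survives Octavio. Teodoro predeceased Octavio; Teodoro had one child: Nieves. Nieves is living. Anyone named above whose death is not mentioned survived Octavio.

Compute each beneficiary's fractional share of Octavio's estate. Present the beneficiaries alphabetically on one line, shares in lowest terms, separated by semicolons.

Ximena, as surviving spouse, takes 1/3.
The remaining 2/3 passes to Octavio's descendants per stirpes.
The 2/3 is divided into 3 equal shares of 2/9 among Lucia, Ines, Alonso.
Lucia predeceased; the 2/9 allotted to Lucia's branch passes to Lucia's issue by representation.
The 2/9 is divided into 2 equal shares of 1/9 among Pilar, Mateo.
Pilar is living and takes 1/9.
Mateo is living and takes 1/9.
Ines predeceased; the 2/9 allotted to Ines's branch passes to Ines's issue by representation.
The 2/9 is divided into 4 equal shares of 1/18 among Elena, Soledad, Ramiro, Teodoro.
Elena is living and takes 1/18.
Soledad is living and takes 1/18.
Ramiro is living and takes 1/18.
Teodoro predeceased; the 1/18 allotted to Teodoro's branch passes to Teodoro's issue by representation.
Nieves is the sole taker at this level and receives the full 1/18.
Alonso is living and takes 2/9.

Alonso 2/9; Elena 1/18; Mateo 1/9; Nieves 1/18; Pilar 1/9; Ramiro 1/18; Soledad 1/18; Ximena 1/3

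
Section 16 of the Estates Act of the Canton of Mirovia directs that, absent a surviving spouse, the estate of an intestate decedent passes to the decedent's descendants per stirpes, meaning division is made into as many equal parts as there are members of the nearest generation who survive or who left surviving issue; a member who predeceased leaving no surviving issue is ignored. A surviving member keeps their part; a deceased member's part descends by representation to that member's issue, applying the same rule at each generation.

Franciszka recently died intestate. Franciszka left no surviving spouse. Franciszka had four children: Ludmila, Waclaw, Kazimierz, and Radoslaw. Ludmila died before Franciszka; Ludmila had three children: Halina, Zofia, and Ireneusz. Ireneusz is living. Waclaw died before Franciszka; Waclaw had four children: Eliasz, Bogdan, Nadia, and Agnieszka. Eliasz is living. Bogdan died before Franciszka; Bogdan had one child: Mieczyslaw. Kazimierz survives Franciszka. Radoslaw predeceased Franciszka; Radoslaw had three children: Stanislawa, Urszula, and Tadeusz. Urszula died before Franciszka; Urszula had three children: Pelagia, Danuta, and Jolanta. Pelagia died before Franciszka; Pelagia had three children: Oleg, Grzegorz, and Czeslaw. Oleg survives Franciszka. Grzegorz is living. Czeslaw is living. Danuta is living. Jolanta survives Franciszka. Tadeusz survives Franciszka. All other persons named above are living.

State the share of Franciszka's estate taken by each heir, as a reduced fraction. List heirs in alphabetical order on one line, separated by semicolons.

There is no surviving spouse, so the entire estate passes to Franciszka's descendants per stirpes.
The estate is divided into 4 equal shares of 1/4 among Ludmila, Waclaw, Kazimierz, Radoslaw.
Ludmila predeceased; the 1/4 allotted to Ludmila's branch passes to Ludmila's issue by representation.
The 1/4 is divided into 3 equal shares of 1/12 among Halina, Zofia, Ireneusz.
Halina is living and takes 1/12.
Zofia is living and takes 1/12.
Ireneusz is living and takes 1/12.
Waclaw predeceased; the 1/4 allotted to Waclaw's branch passes to Waclaw's issue by representation.
The 1/4 is divided into 4 equal shares of 1/16 among Eliasz, Bogdan, Nadia, Agnieszka.
Eliasz is living and takes 1/16.
Bogdan predeceased; the 1/16 allotted to Bogdan's branch passes to Bogdan's issue by representation.
Mieczyslaw is the sole taker at this level and receives the full 1/16.
Nadia is living and takes 1/16.
Agnieszka is living and takes 1/16.
Kazimierz is living and takes 1/4.
Radoslaw predeceased; the 1/4 allotted to Radoslaw's branch passes to Radoslaw's issue by representation.
The 1/4 is divided into 3 equal shares of 1/12 among Stanislawa, Urszula, Tadeusz.
Stanislawa is living and takes 1/12.
Urszula predeceased; the 1/12 allotted to Urszula's branch passes to Urszula's issue by representation.
The 1/12 is divided into 3 equal shares of 1/36 among Pelagia, Danuta, Jolanta.
Pelagia predeceased; the 1/36 allotted to Pelagia's branch passes to Pelagia's issue by representation.
The 1/36 is divided into 3 equal shares of 1/108 among Oleg, Grzegorz, Czeslaw.
Oleg is living and takes 1/108.
Grzegorz is living and takes 1/108.
Czeslaw is living and takes 1/108.
Danuta is living and takes 1/36.
Jolanta is living and takes 1/36.
Tadeusz is living and takes 1/12.

Agnieszka 1/16; Czeslaw 1/108; Danuta 1/36; Eliasz 1/16; Grzegorz 1/108; Halina 1/12; Ireneusz 1/12; Jolanta 1/36; Kazimierz 1/4; Mieczyslaw 1/16; Nadia 1/16; Oleg 1/108; Stanislawa 1/12; Tadeusz 1/12; Zofia 1/12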